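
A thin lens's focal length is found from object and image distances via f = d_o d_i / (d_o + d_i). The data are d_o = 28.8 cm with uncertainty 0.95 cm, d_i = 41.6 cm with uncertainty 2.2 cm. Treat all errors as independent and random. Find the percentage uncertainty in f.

2.91%

∂f/∂d_o = (d_i/(d_o+d_i))² = 0.349;  ∂f/∂d_i = (d_o/(d_o+d_i))² = 0.167
δf = √((∂f/∂d_o · δd_o)² + (∂f/∂d_i · δd_i)²) = √(0.110 + 0.136) = 0.496 cm
f = 17.0 cm, so δf/f = 0.496/17.0 = 0.0291.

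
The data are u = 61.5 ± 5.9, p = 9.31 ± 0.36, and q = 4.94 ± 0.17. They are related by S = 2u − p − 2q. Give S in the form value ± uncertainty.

For a sum/difference, combine absolute errors in quadrature:
  (2·δu)² = 139;  (δp)² = 0.130;  (2·δq)² = 0.116
δS = √(139) = 11.8
S = 104.

104 ± 11.8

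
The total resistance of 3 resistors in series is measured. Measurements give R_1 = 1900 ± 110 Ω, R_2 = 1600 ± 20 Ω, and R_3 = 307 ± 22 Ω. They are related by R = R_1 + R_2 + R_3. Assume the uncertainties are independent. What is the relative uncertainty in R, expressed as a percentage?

Sums and differences: (δR)² = Σ (cᵢ δxᵢ)².
  (δR_1)² = 12100;  (δR_2)² = 400;  (δR_3)² = 484
δR = √(13000) = 114 Ω
R = 3810 Ω, so δR/R = 114/3810 = 0.0299.

2.99%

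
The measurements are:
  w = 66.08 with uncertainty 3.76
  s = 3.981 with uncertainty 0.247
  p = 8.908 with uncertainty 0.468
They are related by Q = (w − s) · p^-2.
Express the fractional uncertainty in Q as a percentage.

12.1%

Let u = w − s = 62.10. δu = √(δw² + δs²) = √(14.1 + 0.0610) = 3.77, so δu/u = 0.0607.
Q is then a monomial in u, p:
δQ/Q = √((δu/u)² + (-2·δp/p)²) = √(0.00368 + 0.0110) = 0.121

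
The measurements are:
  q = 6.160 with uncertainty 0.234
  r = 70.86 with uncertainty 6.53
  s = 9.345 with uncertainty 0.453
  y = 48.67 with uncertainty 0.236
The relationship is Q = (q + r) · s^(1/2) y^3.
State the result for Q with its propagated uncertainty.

(2.714 ± 0.243) × 10^7

Let u = q + r = 77.02. δu = √(δq² + δr²) = √(0.0548 + 42.6) = 6.53, so δu/u = 0.0848.
Q is then a monomial in u, s, y:
δQ/Q = √((δu/u)² + (½·δs/s)² + (3·δy/y)²) = √(0.00720 + 0.000587 + 0.000212) = 0.0894
Q = 2.714e+07, so δQ = 0.0894 × 2.714e+07 = 2.43e+06.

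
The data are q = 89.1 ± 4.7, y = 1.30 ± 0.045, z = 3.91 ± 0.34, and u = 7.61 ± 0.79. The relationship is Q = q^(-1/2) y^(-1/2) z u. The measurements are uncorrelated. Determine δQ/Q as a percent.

Each factor contributes (exponent × relative error)² to (δQ/Q)²:
  (−½·δq/q)² = (-0.5×0.0527)² = 0.000696;  (−½·δy/y)² = (-0.5×0.0346)² = 0.000300;  (1·δz/z)² = (1×0.0870)² = 0.00756;  (1·δu/u)² = (1×0.104)² = 0.0108
δQ/Q = √(0.0193) = 0.139

13.9%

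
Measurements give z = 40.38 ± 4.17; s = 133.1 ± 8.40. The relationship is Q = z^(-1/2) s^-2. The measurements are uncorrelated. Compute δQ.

Products/powers → add relative errors in quadrature, weighted by exponent:
  (−½·δz/z)² = (-0.5×0.103)² = 0.00267;  (-2·δs/s)² = (-2×0.0631)² = 0.0159
δQ/Q = √(0.0186) = 0.136
Q = 8.883e-06, so δQ = 0.136 × 8.883e-06 = 1.21e-06.

1.21e-06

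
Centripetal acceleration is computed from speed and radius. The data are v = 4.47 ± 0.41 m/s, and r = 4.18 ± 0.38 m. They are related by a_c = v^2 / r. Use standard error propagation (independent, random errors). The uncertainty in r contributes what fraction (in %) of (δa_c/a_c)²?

19.7%

(δa_c/a_c)² = (2·δv/v)² + (-1·δr/r)²
  v term: (2×0.0917)² = 0.0337
  r term: (-1×0.0909)² = 0.00826
Total = 0.0419. Share from r = 0.00826/0.0419 = 0.197.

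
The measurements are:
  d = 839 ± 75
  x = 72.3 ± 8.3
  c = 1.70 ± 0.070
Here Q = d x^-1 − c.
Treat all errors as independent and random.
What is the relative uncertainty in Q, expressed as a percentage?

17.1%

Let p = d·x^-1 = 11.6. δp/p = √((1·δd/d)² + (-1·δx/x)²) = √(0.00799 + 0.0132) = 0.145, so δp = 1.69.
Q = p − c: δQ = √(δp² + δc²) = √(2.85 + 0.00490) = 1.69
Q = 9.90, so δQ/Q = 1.69/9.90 = 0.171.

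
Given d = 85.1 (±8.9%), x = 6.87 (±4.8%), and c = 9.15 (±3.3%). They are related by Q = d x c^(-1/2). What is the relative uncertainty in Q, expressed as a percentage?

Q is a product of powers, so relative uncertainties combine in quadrature:
  (1·δd/d)² = (1×0.0890)² = 0.00792;  (1·δx/x)² = (1×0.0480)² = 0.00230;  (−½·δc/c)² = (-0.5×0.0330)² = 0.000272
δQ/Q = √(0.0105) = 0.102

10.2%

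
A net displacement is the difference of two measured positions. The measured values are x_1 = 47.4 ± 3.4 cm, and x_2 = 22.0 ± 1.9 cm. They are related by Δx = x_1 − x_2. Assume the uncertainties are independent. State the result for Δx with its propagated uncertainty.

For a sum/difference, combine absolute errors in quadrature:
  (δx_1)² = 11.6;  (δx_2)² = 3.61
δΔx = √(15.2) = 3.89 cm
Δx = 25.4 cm.

25.4 ± 3.89 cm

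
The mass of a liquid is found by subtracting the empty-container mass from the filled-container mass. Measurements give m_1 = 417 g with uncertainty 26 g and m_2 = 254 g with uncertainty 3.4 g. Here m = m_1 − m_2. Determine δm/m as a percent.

m is a linear combination, so absolute uncertainties add in quadrature:
  (δm_1)² = 676;  (δm_2)² = 11.6
δm = √(688) = 26.2 g
m = 163 g, so δm/m = 26.2/163 = 0.161.

16.1%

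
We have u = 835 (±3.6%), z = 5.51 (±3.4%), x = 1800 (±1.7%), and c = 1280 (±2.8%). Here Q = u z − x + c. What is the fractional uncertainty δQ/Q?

0.0570

Let p = u·z = 4600. δp/p = √((1·δu/u)² + (1·δz/z)²) = √(0.00130 + 0.00116) = 0.0495, so δp = 228.
Q = p − x + c: δQ = √(δp² + δx² + δc²) = √(51900 + 936 + 1280) = 233
Q = 4080, so δQ/Q = 233/4080 = 0.0570.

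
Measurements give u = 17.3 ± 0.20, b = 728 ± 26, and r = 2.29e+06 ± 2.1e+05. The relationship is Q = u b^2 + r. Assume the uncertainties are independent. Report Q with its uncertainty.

Let p = u·b^2 = 9.17e+06. δp/p = √((1·δu/u)² + (2·δb/b)²) = √(0.000134 + 0.00510) = 0.0724, so δp = 6.63e+05.
Q = p + r: δQ = √(δp² + δr²) = √(4.4e+11 + 4.41e+10) = 6.96e+05
Q = 1.15e+07.

(1.15 ± 0.0696) × 10^7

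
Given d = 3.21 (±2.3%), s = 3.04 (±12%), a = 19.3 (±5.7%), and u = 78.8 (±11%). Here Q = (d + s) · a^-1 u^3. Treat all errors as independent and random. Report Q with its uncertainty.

(1.58 ± 0.539) × 10^5

Let w = d + s = 6.25. δw = √(δd² + δs²) = √(0.00545 + 0.133) = 0.372, so δw/w = 0.0596.
Q is then a monomial in w, a, u:
δQ/Q = √((δw/w)² + (-1·δa/a)² + (3·δu/u)²) = √(0.00355 + 0.00325 + 0.109) = 0.340
Q = 1.58e+05, so δQ = 0.340 × 1.58e+05 = 53900.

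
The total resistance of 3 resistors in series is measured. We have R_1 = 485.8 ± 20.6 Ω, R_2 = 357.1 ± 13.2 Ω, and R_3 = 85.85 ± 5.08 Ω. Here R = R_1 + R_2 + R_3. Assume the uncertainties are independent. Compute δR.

25.0 Ω

Each term contributes (cᵢ δxᵢ)² to (δR)²:
  (δR_1)² = 424;  (δR_2)² = 174;  (δR_3)² = 25.8
δR = √(624) = 25.0 Ω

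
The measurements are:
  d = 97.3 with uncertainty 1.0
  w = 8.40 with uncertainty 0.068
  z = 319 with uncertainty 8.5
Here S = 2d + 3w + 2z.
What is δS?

For a sum/difference, combine absolute errors in quadrature:
  (2·δd)² = 4.00;  (3·δw)² = 0.0416;  (2·δz)² = 289
δS = √(293) = 17.1

17.1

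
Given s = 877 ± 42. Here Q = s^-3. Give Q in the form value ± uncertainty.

(1.48 ± 0.213) × 10^-9

Q ∝ s^-3, so δQ/Q = |-3| · δs/s = 3 × 0.0479 = 0.144.
Q = 1.48e-09, so δQ = 0.144 × 1.48e-09 = 2.13e-10.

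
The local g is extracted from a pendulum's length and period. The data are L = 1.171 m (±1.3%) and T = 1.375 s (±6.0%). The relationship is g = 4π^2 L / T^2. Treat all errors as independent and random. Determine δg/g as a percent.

Relative error in a monomial: (δg/g)² = Σ (nᵢ · δxᵢ/xᵢ)².
  (1·δL/L)² = (1×0.0130)² = 0.000169;  (-2·δT/T)² = (-2×0.0600)² = 0.0144
δg/g = √(0.0146) = 0.121

12.1%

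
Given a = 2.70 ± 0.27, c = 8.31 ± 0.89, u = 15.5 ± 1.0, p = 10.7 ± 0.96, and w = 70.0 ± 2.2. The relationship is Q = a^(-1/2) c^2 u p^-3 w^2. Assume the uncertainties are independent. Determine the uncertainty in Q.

936

Each factor contributes (exponent × relative error)² to (δQ/Q)²:
  (−½·δa/a)² = (-0.5×0.100)² = 0.00250;  (2·δc/c)² = (2×0.107)² = 0.0459;  (1·δu/u)² = (1×0.0645)² = 0.00416;  (-3·δp/p)² = (-3×0.0897)² = 0.0724;  (2·δw/w)² = (2×0.0314)² = 0.00395
δQ/Q = √(0.129) = 0.359
Q = 2610, so δQ = 0.359 × 2610 = 936.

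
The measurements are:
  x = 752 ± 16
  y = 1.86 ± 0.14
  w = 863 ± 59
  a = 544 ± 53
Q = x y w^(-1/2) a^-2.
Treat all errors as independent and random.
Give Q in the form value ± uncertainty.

For a monomial Q ∝ x, y, w^(-1/2), a^-2, fractional errors add in quadrature:
  (1·δx/x)² = (1×0.0213)² = 0.000453;  (1·δy/y)² = (1×0.0753)² = 0.00567;  (−½·δw/w)² = (-0.5×0.0684)² = 0.00117;  (-2·δa/a)² = (-2×0.0974)² = 0.0380
δQ/Q = √(0.0453) = 0.213
Q = 0.000161, so δQ = 0.213 × 0.000161 = 3.42e-05.

(1.61 ± 0.342) × 10^-4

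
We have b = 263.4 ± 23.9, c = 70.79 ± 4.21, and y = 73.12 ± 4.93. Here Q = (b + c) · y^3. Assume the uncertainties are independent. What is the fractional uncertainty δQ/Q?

0.215

Let u = b + c = 334.2. δu = √(δb² + δc²) = √(571 + 17.7) = 24.3, so δu/u = 0.0726.
Q is then a monomial in u, y:
δQ/Q = √((δu/u)² + (3·δy/y)²) = √(0.00527 + 0.0409) = 0.215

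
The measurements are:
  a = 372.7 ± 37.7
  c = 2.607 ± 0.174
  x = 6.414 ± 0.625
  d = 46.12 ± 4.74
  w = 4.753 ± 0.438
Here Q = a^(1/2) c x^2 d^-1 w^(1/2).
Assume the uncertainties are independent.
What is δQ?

Relative error in a monomial: (δQ/Q)² = Σ (nᵢ · δxᵢ/xᵢ)².
  (½·δa/a)² = (0.5×0.101)² = 0.00256;  (1·δc/c)² = (1×0.0667)² = 0.00445;  (2·δx/x)² = (2×0.0974)² = 0.0380;  (-1·δd/d)² = (-1×0.103)² = 0.0106;  (½·δw/w)² = (0.5×0.0922)² = 0.00212
δQ/Q = √(0.0577) = 0.240
Q = 97.88, so δQ = 0.240 × 97.88 = 23.5.

23.5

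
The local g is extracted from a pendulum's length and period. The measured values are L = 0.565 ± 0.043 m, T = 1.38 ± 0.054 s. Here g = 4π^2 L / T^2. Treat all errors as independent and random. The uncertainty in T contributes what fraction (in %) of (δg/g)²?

(δg/g)² = (1·δL/L)² + (-2·δT/T)²
  L term: (1×0.0761)² = 0.00579
  T term: (-2×0.0391)² = 0.00612
Total = 0.0119. Share from T = 0.00612/0.0119 = 0.514.

51.4%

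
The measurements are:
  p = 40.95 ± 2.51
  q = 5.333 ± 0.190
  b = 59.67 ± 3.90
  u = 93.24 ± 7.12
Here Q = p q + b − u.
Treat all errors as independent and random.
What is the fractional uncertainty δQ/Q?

Let w = p·q = 218.4. δw/w = √((1·δp/p)² + (1·δq/q)²) = √(0.00376 + 0.00127) = 0.0709, so δw = 15.5.
Q = w + b − u: δQ = √(δw² + δb² + δu²) = √(240 + 15.2 + 50.7) = 17.5
Q = 184.8, so δQ/Q = 17.5/184.8 = 0.0946.

0.0946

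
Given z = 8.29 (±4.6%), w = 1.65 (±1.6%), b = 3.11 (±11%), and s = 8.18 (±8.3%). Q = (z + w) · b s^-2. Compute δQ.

0.0937

Let u = z + w = 9.94. δu = √(δz² + δw²) = √(0.145 + 0.000697) = 0.382, so δu/u = 0.0385.
Q is then a monomial in u, b, s:
δQ/Q = √((δu/u)² + (1·δb/b)² + (-2·δs/s)²) = √(0.00148 + 0.0121 + 0.0276) = 0.203
Q = 0.462, so δQ = 0.203 × 0.462 = 0.0937.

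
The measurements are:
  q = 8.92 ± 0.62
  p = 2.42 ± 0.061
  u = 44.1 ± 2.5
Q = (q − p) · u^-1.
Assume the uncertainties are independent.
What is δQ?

0.0164

Let w = q − p = 6.50. δw = √(δq² + δp²) = √(0.384 + 0.00372) = 0.623, so δw/w = 0.0958.
Q is then a monomial in w, u:
δQ/Q = √((δw/w)² + (-1·δu/u)²) = √(0.00919 + 0.00321) = 0.111
Q = 0.147, so δQ = 0.111 × 0.147 = 0.0164.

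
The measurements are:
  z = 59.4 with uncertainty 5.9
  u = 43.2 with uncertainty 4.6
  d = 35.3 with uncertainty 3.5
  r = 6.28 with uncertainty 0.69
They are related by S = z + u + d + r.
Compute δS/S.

0.0575

Absolute uncertainties add in quadrature for a linear combination:
  (δz)² = 34.8;  (δu)² = 21.2;  (δd)² = 12.2;  (δr)² = 0.476
δS = √(68.7) = 8.29
S = 144, so δS/S = 8.29/144 = 0.0575.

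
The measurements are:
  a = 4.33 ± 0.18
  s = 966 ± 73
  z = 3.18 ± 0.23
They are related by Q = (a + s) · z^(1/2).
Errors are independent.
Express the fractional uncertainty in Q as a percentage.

Let u = a + s = 970. δu = √(δa² + δs²) = √(0.0324 + 5330) = 73.0, so δu/u = 0.0752.
Q is then a monomial in u, z:
δQ/Q = √((δu/u)² + (½·δz/z)²) = √(0.00566 + 0.00131) = 0.0835

8.35%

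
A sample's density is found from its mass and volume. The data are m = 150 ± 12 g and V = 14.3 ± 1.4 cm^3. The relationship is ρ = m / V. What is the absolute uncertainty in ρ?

Since ρ is a product/quotient, work with relative uncertainties:
  (1·δm/m)² = (1×0.0800)² = 0.00640;  (-1·δV/V)² = (-1×0.0979)² = 0.00958
δρ/ρ = √(0.0160) = 0.126
ρ = 10.5 g/cm^3, so δρ = 0.126 × 10.5 = 1.33 g/cm^3.

1.33 g/cm^3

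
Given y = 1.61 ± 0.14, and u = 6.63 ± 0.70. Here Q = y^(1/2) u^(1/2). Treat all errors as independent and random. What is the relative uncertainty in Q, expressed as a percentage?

6.84%

For a monomial Q ∝ y^(1/2), u^(1/2), fractional errors add in quadrature:
  (½·δy/y)² = (0.5×0.0870)² = 0.00189;  (½·δu/u)² = (0.5×0.106)² = 0.00279
δQ/Q = √(0.00468) = 0.0684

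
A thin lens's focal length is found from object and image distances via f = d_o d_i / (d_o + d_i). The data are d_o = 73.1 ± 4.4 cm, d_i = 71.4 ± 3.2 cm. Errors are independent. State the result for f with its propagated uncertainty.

36.1 ± 1.35 cm

∂f/∂d_o = (d_i/(d_o+d_i))² = 0.244;  ∂f/∂d_i = (d_o/(d_o+d_i))² = 0.256
δf = √((∂f/∂d_o · δd_o)² + (∂f/∂d_i · δd_i)²) = √(1.15 + 0.671) = 1.35 cm
f = 36.1 cm.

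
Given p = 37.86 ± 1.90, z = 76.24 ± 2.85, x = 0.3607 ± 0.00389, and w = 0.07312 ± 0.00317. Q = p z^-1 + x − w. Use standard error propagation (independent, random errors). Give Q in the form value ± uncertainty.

Let h = p·z^-1 = 0.4966. δh/h = √((1·δp/p)² + (-1·δz/z)²) = √(0.00252 + 0.00140) = 0.0626, so δh = 0.0311.
Q = h + x − w: δQ = √(δh² + δx² + δw²) = √(0.000966 + 1.51e-05 + 1e-05) = 0.0315
Q = 0.7842.

0.7842 ± 0.0315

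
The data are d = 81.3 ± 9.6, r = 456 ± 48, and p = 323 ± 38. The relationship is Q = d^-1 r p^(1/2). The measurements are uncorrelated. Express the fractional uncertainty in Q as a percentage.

Q is a product of powers, so relative uncertainties combine in quadrature:
  (-1·δd/d)² = (-1×0.118)² = 0.0139;  (1·δr/r)² = (1×0.105)² = 0.0111;  (½·δp/p)² = (0.5×0.118)² = 0.00346
δQ/Q = √(0.0285) = 0.169

16.9%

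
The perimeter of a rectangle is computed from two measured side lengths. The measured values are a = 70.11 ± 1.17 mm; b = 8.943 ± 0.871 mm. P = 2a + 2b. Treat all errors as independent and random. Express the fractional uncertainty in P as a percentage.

1.85%

Absolute uncertainties add in quadrature for a linear combination:
  (2·δa)² = 5.48;  (2·δb)² = 3.03
δP = √(8.51) = 2.92 mm
P = 158.1 mm, so δP/P = 2.92/158.1 = 0.0185.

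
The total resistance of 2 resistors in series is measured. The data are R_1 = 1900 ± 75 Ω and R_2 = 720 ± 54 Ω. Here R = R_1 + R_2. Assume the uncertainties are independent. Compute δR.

Each term contributes (cᵢ δxᵢ)² to (δR)²:
  (δR_1)² = 5620;  (δR_2)² = 2920
δR = √(8540) = 92.4 Ω

92.4 Ω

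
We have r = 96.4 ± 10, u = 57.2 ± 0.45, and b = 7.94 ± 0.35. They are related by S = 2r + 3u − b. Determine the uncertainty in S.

Each term contributes (cᵢ δxᵢ)² to (δS)²:
  (2·δr)² = 400;  (3·δu)² = 1.82;  (δb)² = 0.122
δS = √(402) = 20.0

20.0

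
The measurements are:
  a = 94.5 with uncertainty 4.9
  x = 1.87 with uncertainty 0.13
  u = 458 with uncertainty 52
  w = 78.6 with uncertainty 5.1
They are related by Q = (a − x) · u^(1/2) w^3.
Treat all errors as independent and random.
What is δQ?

Let h = a − x = 92.6. δh = √(δa² + δx²) = √(24.0 + 0.0169) = 4.90, so δh/h = 0.0529.
Q is then a monomial in h, u, w:
δQ/Q = √((δh/h)² + (½·δu/u)² + (3·δw/w)²) = √(0.00280 + 0.00322 + 0.0379) = 0.210
Q = 9.63e+08, so δQ = 0.210 × 9.63e+08 = 2.02e+08.

2.02e+08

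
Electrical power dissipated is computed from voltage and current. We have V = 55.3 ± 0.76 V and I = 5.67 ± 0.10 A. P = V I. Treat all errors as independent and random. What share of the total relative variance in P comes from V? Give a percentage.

(δP/P)² = (1·δV/V)² + (1·δI/I)²
  V term: (1×0.0137)² = 0.000189
  I term: (1×0.0176)² = 0.000311
Total = 0.000500. Share from V = 0.000189/0.000500 = 0.378.

37.8%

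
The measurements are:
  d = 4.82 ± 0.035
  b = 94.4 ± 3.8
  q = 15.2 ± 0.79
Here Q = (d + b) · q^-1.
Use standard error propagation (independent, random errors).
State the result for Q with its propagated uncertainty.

Let u = d + b = 99.2. δu = √(δd² + δb²) = √(0.00123 + 14.4) = 3.80, so δu/u = 0.0383.
Q is then a monomial in u, q:
δQ/Q = √((δu/u)² + (-1·δq/q)²) = √(0.00147 + 0.00270) = 0.0646
Q = 6.53, so δQ = 0.0646 × 6.53 = 0.421.

6.53 ± 0.421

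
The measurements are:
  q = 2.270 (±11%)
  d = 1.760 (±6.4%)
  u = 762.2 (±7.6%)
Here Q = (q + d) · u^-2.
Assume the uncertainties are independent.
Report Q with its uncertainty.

(6.937 ± 1.16) × 10^-6

Let w = q + d = 4.030. δw = √(δq² + δd²) = √(0.0624 + 0.0127) = 0.274, so δw/w = 0.0680.
Q is then a monomial in w, u:
δQ/Q = √((δw/w)² + (-2·δu/u)²) = √(0.00462 + 0.0231) = 0.167
Q = 6.937e-06, so δQ = 0.167 × 6.937e-06 = 1.16e-06.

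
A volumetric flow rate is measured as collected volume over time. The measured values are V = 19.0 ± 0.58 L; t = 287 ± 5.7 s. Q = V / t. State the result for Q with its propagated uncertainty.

Relative error in a monomial: (δQ/Q)² = Σ (nᵢ · δxᵢ/xᵢ)².
  (1·δV/V)² = (1×0.0305)² = 0.000932;  (-1·δt/t)² = (-1×0.0199)² = 0.000394
δQ/Q = √(0.00133) = 0.0364
Q = 0.0662 L/s, so δQ = 0.0364 × 0.0662 = 0.00241 L/s.

0.0662 ± 0.00241 L/s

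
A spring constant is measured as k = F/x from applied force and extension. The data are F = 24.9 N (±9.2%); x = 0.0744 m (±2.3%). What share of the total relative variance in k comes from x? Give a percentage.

5.88%

(δk/k)² = (1·δF/F)² + (-1·δx/x)²
  F term: (1×0.0920)² = 0.00846
  x term: (-1×0.0230)² = 0.000529
Total = 0.00899. Share from x = 0.000529/0.00899 = 0.0588.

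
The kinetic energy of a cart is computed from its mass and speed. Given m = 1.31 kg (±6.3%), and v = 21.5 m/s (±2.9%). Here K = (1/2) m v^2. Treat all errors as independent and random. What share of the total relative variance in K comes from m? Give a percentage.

(δK/K)² = (1·δm/m)² + (2·δv/v)²
  m term: (1×0.0630)² = 0.00397
  v term: (2×0.0290)² = 0.00336
Total = 0.00733. Share from m = 0.00397/0.00733 = 0.541.

54.1%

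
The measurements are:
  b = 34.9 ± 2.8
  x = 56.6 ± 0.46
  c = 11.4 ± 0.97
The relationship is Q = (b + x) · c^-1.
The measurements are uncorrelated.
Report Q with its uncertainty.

8.03 ± 0.727

Let u = b + x = 91.5. δu = √(δb² + δx²) = √(7.84 + 0.212) = 2.84, so δu/u = 0.0310.
Q is then a monomial in u, c:
δQ/Q = √((δu/u)² + (-1·δc/c)²) = √(0.000962 + 0.00724) = 0.0906
Q = 8.03, so δQ = 0.0906 × 8.03 = 0.727.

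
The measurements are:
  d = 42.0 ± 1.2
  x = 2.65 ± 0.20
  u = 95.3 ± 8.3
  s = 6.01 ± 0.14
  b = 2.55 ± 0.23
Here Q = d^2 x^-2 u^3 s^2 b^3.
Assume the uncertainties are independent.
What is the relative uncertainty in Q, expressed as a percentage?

Since Q is a product/quotient, work with relative uncertainties:
  (2·δd/d)² = (2×0.0286)² = 0.00327;  (-2·δx/x)² = (-2×0.0755)² = 0.0228;  (3·δu/u)² = (3×0.0871)² = 0.0683;  (2·δs/s)² = (2×0.0233)² = 0.00217;  (3·δb/b)² = (3×0.0902)² = 0.0732
δQ/Q = √(0.170) = 0.412

41.2%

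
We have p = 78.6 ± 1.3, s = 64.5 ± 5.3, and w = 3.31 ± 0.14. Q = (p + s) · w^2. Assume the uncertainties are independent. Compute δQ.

Let u = p + s = 143. δu = √(δp² + δs²) = √(1.69 + 28.1) = 5.46, so δu/u = 0.0381.
Q is then a monomial in u, w:
δQ/Q = √((δu/u)² + (2·δw/w)²) = √(0.00145 + 0.00716) = 0.0928
Q = 1570, so δQ = 0.0928 × 1570 = 145.

145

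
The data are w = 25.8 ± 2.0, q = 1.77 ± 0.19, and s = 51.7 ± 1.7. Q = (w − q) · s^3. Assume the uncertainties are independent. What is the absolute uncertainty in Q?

4.29e+05

Let u = w − q = 24.0. δu = √(δw² + δq²) = √(4.00 + 0.0361) = 2.01, so δu/u = 0.0836.
Q is then a monomial in u, s:
δQ/Q = √((δu/u)² + (3·δs/s)²) = √(0.00699 + 0.00973) = 0.129
Q = 3.32e+06, so δQ = 0.129 × 3.32e+06 = 4.29e+05.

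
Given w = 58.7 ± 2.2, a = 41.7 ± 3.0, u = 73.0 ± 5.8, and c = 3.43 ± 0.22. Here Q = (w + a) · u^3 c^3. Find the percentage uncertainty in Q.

30.9%

Let h = w + a = 100. δh = √(δw² + δa²) = √(4.84 + 9.00) = 3.72, so δh/h = 0.0371.
Q is then a monomial in h, u, c:
δQ/Q = √((δh/h)² + (3·δu/u)² + (3·δc/c)²) = √(0.00137 + 0.0568 + 0.0370) = 0.309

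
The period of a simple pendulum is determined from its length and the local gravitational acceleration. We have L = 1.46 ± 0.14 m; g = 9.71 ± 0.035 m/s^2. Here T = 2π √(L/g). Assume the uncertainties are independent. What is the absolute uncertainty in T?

For a monomial T ∝ L^(1/2), g^(-1/2), fractional errors add in quadrature:
  (½·δL/L)² = (0.5×0.0959)² = 0.00230;  (−½·δg/g)² = (-0.5×0.00360)² = 3.25e-06
δT/T = √(0.00230) = 0.0480
T = 2.44 s, so δT = 0.0480 × 2.44 = 0.117 s.

0.117 s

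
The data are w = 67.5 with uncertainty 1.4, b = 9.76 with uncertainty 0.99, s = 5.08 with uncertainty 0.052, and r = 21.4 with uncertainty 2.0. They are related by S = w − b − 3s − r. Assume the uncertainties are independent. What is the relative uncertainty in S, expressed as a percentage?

12.5%

Each term contributes (cᵢ δxᵢ)² to (δS)²:
  (δw)² = 1.96;  (δb)² = 0.980;  (3·δs)² = 0.0243;  (δr)² = 4.00
δS = √(6.96) = 2.64
S = 21.1, so δS/S = 2.64/21.1 = 0.125.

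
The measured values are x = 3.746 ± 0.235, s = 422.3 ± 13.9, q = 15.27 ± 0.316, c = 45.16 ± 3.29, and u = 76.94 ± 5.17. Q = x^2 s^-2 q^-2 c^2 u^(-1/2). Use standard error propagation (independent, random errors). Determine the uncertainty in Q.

Since Q is a product/quotient, work with relative uncertainties:
  (2·δx/x)² = (2×0.0627)² = 0.0157;  (-2·δs/s)² = (-2×0.0329)² = 0.00433;  (-2·δq/q)² = (-2×0.0207)² = 0.00171;  (2·δc/c)² = (2×0.0729)² = 0.0212;  (−½·δu/u)² = (-0.5×0.0672)² = 0.00113
δQ/Q = √(0.0441) = 0.210
Q = 7.846e-05, so δQ = 0.210 × 7.846e-05 = 1.65e-05.

1.65e-05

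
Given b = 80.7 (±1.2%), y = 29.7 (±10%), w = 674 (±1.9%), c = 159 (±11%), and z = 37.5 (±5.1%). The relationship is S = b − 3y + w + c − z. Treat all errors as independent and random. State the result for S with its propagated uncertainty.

787 ± 23.5

For a sum/difference, combine absolute errors in quadrature:
  (δb)² = 0.938;  (3·δy)² = 79.4;  (δw)² = 164;  (δc)² = 306;  (δz)² = 3.66
δS = √(554) = 23.5
S = 787.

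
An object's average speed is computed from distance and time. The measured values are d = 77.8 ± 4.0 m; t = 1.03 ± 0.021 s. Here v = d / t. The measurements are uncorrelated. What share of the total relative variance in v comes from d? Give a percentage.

86.4%

(δv/v)² = (1·δd/d)² + (-1·δt/t)²
  d term: (1×0.0514)² = 0.00264
  t term: (-1×0.0204)² = 0.000416
Total = 0.00306. Share from d = 0.00264/0.00306 = 0.864.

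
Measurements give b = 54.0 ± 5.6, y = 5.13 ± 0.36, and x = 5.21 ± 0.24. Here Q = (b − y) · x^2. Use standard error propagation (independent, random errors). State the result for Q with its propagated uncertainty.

Let u = b − y = 48.9. δu = √(δb² + δy²) = √(31.4 + 0.130) = 5.61, so δu/u = 0.115.
Q is then a monomial in u, x:
δQ/Q = √((δu/u)² + (2·δx/x)²) = √(0.0132 + 0.00849) = 0.147
Q = 1330, so δQ = 0.147 × 1330 = 195.

1330 ± 195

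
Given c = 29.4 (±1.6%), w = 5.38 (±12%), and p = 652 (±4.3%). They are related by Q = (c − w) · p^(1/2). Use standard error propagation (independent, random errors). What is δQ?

Let u = c − w = 24.0. δu = √(δc² + δw²) = √(0.221 + 0.417) = 0.799, so δu/u = 0.0333.
Q is then a monomial in u, p:
δQ/Q = √((δu/u)² + (½·δp/p)²) = √(0.00111 + 0.000462) = 0.0396
Q = 613, so δQ = 0.0396 × 613 = 24.3.

24.3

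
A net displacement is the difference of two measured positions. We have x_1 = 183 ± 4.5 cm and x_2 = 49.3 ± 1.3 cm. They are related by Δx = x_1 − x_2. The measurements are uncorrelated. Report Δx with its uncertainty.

For a sum/difference, combine absolute errors in quadrature:
  (δx_1)² = 20.2;  (δx_2)² = 1.69
δΔx = √(21.9) = 4.68 cm
Δx = 134 cm.

134 ± 4.68 cm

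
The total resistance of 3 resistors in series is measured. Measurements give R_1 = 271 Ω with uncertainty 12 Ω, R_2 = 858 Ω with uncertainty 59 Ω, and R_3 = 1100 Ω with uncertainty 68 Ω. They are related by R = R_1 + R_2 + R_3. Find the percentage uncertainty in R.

Sums and differences: (δR)² = Σ (cᵢ δxᵢ)².
  (δR_1)² = 144;  (δR_2)² = 3480;  (δR_3)² = 4620
δR = √(8250) = 90.8 Ω
R = 2230 Ω, so δR/R = 90.8/2230 = 0.0407.

4.07%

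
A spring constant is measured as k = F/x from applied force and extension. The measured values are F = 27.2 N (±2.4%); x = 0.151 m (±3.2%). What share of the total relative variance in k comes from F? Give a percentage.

(δk/k)² = (1·δF/F)² + (-1·δx/x)²
  F term: (1×0.0240)² = 0.000576
  x term: (-1×0.0320)² = 0.00102
Total = 0.00160. Share from F = 0.000576/0.00160 = 0.360.

36.0%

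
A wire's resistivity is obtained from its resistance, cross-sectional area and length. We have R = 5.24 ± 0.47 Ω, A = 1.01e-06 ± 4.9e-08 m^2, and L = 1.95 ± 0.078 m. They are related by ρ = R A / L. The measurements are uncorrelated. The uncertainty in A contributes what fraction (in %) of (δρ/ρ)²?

(δρ/ρ)² = (1·δR/R)² + (1·δA/A)² + (-1·δL/L)²
  R term: (1×0.0897)² = 0.00805
  A term: (1×0.0485)² = 0.00235
  L term: (-1×0.0400)² = 0.00160
Total = 0.0120. Share from A = 0.00235/0.0120 = 0.196.

19.6%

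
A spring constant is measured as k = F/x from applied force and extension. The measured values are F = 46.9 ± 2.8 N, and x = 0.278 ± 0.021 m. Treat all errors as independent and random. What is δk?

16.2 N/m

For a monomial k ∝ F, x^-1, fractional errors add in quadrature:
  (1·δF/F)² = (1×0.0597)² = 0.00356;  (-1·δx/x)² = (-1×0.0755)² = 0.00571
δk/k = √(0.00927) = 0.0963
k = 169 N/m, so δk = 0.0963 × 169 = 16.2 N/m.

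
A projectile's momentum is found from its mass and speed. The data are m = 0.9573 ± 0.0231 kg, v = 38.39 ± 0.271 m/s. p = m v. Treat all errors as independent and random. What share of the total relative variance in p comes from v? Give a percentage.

(δp/p)² = (1·δm/m)² + (1·δv/v)²
  m term: (1×0.0241)² = 0.000582
  v term: (1×0.00706)² = 4.98e-05
Total = 0.000632. Share from v = 4.98e-05/0.000632 = 0.0788.

7.88%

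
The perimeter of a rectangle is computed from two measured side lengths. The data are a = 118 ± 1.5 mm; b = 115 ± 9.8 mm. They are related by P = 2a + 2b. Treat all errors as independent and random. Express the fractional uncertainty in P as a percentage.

4.25%

Absolute uncertainties add in quadrature for a linear combination:
  (2·δa)² = 9.00;  (2·δb)² = 384
δP = √(393) = 19.8 mm
P = 466 mm, so δP/P = 19.8/466 = 0.0425.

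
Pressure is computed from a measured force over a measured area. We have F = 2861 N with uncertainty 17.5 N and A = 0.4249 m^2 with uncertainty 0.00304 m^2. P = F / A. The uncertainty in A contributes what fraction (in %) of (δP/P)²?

(δP/P)² = (1·δF/F)² + (-1·δA/A)²
  F term: (1×0.00612)² = 3.74e-05
  A term: (-1×0.00715)² = 5.12e-05
Total = 8.86e-05. Share from A = 5.12e-05/8.86e-05 = 0.578.

57.8%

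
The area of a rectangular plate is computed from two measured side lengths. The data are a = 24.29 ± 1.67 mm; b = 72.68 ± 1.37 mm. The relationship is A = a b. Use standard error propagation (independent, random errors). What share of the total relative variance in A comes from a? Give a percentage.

93.0%

(δA/A)² = (1·δa/a)² + (1·δb/b)²
  a term: (1×0.0688)² = 0.00473
  b term: (1×0.0188)² = 0.000355
Total = 0.00508. Share from a = 0.00473/0.00508 = 0.930.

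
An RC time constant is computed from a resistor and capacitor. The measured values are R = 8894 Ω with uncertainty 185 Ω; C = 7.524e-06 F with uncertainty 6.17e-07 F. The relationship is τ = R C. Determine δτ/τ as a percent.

8.46%

τ is a product of powers, so relative uncertainties combine in quadrature:
  (1·δR/R)² = (1×0.0208)² = 0.000433;  (1·δC/C)² = (1×0.0820)² = 0.00672
δτ/τ = √(0.00716) = 0.0846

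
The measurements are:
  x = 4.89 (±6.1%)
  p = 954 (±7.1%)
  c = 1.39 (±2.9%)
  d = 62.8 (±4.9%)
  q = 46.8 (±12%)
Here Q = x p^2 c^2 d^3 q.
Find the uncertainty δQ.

Products/powers → add relative errors in quadrature, weighted by exponent:
  (1·δx/x)² = (1×0.0610)² = 0.00372;  (2·δp/p)² = (2×0.0710)² = 0.0202;  (2·δc/c)² = (2×0.0290)² = 0.00336;  (3·δd/d)² = (3×0.0490)² = 0.0216;  (1·δq/q)² = (1×0.120)² = 0.0144
δQ/Q = √(0.0633) = 0.252
Q = 9.97e+13, so δQ = 0.252 × 9.97e+13 = 2.51e+13.

2.51e+13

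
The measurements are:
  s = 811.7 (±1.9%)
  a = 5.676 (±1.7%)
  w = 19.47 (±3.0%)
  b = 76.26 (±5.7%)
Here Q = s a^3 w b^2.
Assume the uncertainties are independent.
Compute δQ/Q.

Q is a product of powers, so relative uncertainties combine in quadrature:
  (1·δs/s)² = (1×0.0190)² = 0.000361;  (3·δa/a)² = (3×0.0170)² = 0.00260;  (1·δw/w)² = (1×0.0300)² = 0.000900;  (2·δb/b)² = (2×0.0570)² = 0.0130
δQ/Q = √(0.0169) = 0.130

0.130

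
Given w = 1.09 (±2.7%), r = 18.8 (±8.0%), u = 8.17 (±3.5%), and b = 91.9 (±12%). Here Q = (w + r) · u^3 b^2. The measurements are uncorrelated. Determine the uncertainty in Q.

2.5e+07

Let h = w + r = 19.9. δh = √(δw² + δr²) = √(0.000866 + 2.26) = 1.50, so δh/h = 0.0756.
Q is then a monomial in h, u, b:
δQ/Q = √((δh/h)² + (3·δu/u)² + (2·δb/b)²) = √(0.00572 + 0.0110 + 0.0576) = 0.273
Q = 9.16e+07, so δQ = 0.273 × 9.16e+07 = 2.5e+07.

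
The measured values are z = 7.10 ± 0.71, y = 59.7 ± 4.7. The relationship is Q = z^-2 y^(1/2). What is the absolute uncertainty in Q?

0.0312

For a monomial Q ∝ z^-2, y^(1/2), fractional errors add in quadrature:
  (-2·δz/z)² = (-2×0.100)² = 0.0400;  (½·δy/y)² = (0.5×0.0787)² = 0.00155
δQ/Q = √(0.0415) = 0.204
Q = 0.153, so δQ = 0.204 × 0.153 = 0.0312.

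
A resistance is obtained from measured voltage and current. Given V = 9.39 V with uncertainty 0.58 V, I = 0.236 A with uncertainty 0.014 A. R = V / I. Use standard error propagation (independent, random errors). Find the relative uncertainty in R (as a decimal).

0.0856

Relative error in a monomial: (δR/R)² = Σ (nᵢ · δxᵢ/xᵢ)².
  (1·δV/V)² = (1×0.0618)² = 0.00382;  (-1·δI/I)² = (-1×0.0593)² = 0.00352
δR/R = √(0.00733) = 0.0856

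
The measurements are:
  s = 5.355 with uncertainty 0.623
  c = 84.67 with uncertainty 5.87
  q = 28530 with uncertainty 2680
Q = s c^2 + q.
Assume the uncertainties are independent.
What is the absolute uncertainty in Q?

Let p = s·c^2 = 38390. δp/p = √((1·δs/s)² + (2·δc/c)²) = √(0.0135 + 0.0192) = 0.181, so δp = 6950.
Q = p + q: δQ = √(δp² + δq²) = √(4.83e+07 + 7.18e+06) = 7450

7450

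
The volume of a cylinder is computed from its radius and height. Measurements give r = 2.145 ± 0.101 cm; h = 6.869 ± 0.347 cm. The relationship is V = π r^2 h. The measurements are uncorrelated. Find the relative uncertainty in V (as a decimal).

0.107

Products/powers → add relative errors in quadrature, weighted by exponent:
  (2·δr/r)² = (2×0.0471)² = 0.00887;  (1·δh/h)² = (1×0.0505)² = 0.00255
δV/V = √(0.0114) = 0.107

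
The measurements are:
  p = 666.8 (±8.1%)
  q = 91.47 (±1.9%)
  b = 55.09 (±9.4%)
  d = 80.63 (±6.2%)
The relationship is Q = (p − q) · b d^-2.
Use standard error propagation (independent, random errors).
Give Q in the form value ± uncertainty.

4.875 ± 0.886

Let u = p − q = 575.3. δu = √(δp² + δq²) = √(2920 + 3.02) = 54.0, so δu/u = 0.0939.
Q is then a monomial in u, b, d:
δQ/Q = √((δu/u)² + (1·δb/b)² + (-2·δd/d)²) = √(0.00882 + 0.00884 + 0.0154) = 0.182
Q = 4.875, so δQ = 0.182 × 4.875 = 0.886.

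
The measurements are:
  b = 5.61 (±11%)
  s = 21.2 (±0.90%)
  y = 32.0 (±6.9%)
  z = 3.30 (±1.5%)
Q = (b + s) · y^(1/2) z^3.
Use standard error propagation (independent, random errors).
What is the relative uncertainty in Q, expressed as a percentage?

6.16%

Let u = b + s = 26.8. δu = √(δb² + δs²) = √(0.381 + 0.0364) = 0.646, so δu/u = 0.0241.
Q is then a monomial in u, y, z:
δQ/Q = √((δu/u)² + (½·δy/y)² + (3·δz/z)²) = √(0.000580 + 0.00119 + 0.00202) = 0.0616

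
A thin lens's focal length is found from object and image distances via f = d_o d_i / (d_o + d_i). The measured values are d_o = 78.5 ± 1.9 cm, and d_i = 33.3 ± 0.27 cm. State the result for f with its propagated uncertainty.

∂f/∂d_o = (d_i/(d_o+d_i))² = 0.0887;  ∂f/∂d_i = (d_o/(d_o+d_i))² = 0.493
δf = √((∂f/∂d_o · δd_o)² + (∂f/∂d_i · δd_i)²) = √(0.0284 + 0.0177) = 0.215 cm
f = 23.4 cm.

23.4 ± 0.215 cm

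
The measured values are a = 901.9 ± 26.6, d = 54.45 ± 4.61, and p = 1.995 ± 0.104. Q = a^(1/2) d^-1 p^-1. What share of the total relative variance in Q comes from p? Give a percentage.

(δQ/Q)² = (½·δa/a)² + (-1·δd/d)² + (-1·δp/p)²
  a term: (0.5×0.0295)² = 0.000217
  d term: (-1×0.0847)² = 0.00717
  p term: (-1×0.0521)² = 0.00272
Total = 0.0101. Share from p = 0.00272/0.0101 = 0.269.

26.9%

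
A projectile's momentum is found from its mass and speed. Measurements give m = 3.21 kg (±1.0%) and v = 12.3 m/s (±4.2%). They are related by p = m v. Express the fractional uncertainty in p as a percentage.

Products/powers → add relative errors in quadrature, weighted by exponent:
  (1·δm/m)² = (1×0.0100)² = 0.000100;  (1·δv/v)² = (1×0.0420)² = 0.00176
δp/p = √(0.00186) = 0.0432

4.32%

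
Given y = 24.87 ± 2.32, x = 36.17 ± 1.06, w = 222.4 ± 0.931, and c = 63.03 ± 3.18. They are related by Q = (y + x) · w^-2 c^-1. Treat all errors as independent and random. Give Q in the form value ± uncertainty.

(1.958 ± 0.129) × 10^-5

Let u = y + x = 61.04. δu = √(δy² + δx²) = √(5.38 + 1.12) = 2.55, so δu/u = 0.0418.
Q is then a monomial in u, w, c:
δQ/Q = √((δu/u)² + (-2·δw/w)² + (-1·δc/c)²) = √(0.00175 + 7.01e-05 + 0.00255) = 0.0660
Q = 1.958e-05, so δQ = 0.0660 × 1.958e-05 = 1.29e-06.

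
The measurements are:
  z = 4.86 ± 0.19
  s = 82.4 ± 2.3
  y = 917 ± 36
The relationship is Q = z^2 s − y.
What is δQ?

166

Let p = z^2·s = 1950. δp/p = √((2·δz/z)² + (1·δs/s)²) = √(0.00611 + 0.000779) = 0.0830, so δp = 162.
Q = p − y: δQ = √(δp² + δy²) = √(26100 + 1300) = 166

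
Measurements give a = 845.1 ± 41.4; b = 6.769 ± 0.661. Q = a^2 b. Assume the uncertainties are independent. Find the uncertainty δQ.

6.69e+05

Since Q is a product/quotient, work with relative uncertainties:
  (2·δa/a)² = (2×0.0490)² = 0.00960;  (1·δb/b)² = (1×0.0977)² = 0.00954
δQ/Q = √(0.0191) = 0.138
Q = 4.834e+06, so δQ = 0.138 × 4.834e+06 = 6.69e+05.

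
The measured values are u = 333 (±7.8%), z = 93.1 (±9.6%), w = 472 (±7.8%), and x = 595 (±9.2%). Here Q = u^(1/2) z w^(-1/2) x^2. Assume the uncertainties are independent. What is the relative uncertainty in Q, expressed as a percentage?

Since Q is a product/quotient, work with relative uncertainties:
  (½·δu/u)² = (0.5×0.0780)² = 0.00152;  (1·δz/z)² = (1×0.0960)² = 0.00922;  (−½·δw/w)² = (-0.5×0.0780)² = 0.00152;  (2·δx/x)² = (2×0.0920)² = 0.0339
δQ/Q = √(0.0461) = 0.215

21.5%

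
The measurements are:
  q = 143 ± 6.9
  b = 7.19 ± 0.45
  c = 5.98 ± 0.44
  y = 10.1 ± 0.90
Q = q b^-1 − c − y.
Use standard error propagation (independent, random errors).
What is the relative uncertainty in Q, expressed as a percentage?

Let p = q·b^-1 = 19.9. δp/p = √((1·δq/q)² + (-1·δb/b)²) = √(0.00233 + 0.00392) = 0.0790, so δp = 1.57.
Q = p − c − y: δQ = √(δp² + δc² + δy²) = √(2.47 + 0.194 + 0.810) = 1.86
Q = 3.81, so δQ/Q = 1.86/3.81 = 0.489.

48.9%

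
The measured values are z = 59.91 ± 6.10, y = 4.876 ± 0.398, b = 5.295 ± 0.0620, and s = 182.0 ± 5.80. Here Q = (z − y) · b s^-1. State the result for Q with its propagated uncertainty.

Let u = z − y = 55.03. δu = √(δz² + δy²) = √(37.2 + 0.158) = 6.11, so δu/u = 0.111.
Q is then a monomial in u, b, s:
δQ/Q = √((δu/u)² + (1·δb/b)² + (-1·δs/s)²) = √(0.0123 + 0.000137 + 0.00102) = 0.116
Q = 1.601, so δQ = 0.116 × 1.601 = 0.186.

1.601 ± 0.186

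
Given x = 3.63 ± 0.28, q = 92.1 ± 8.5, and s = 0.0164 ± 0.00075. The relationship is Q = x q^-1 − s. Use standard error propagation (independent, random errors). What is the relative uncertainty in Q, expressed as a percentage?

20.9%

Let p = x·q^-1 = 0.0394. δp/p = √((1·δx/x)² + (-1·δq/q)²) = √(0.00595 + 0.00852) = 0.120, so δp = 0.00474.
Q = p − s: δQ = √(δp² + δs²) = √(2.25e-05 + 5.63e-07) = 0.00480
Q = 0.0230, so δQ/Q = 0.00480/0.0230 = 0.209.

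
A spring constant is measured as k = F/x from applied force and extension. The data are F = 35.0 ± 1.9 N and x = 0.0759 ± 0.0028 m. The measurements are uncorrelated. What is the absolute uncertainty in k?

30.3 N/m

Since k is a product/quotient, work with relative uncertainties:
  (1·δF/F)² = (1×0.0543)² = 0.00295;  (-1·δx/x)² = (-1×0.0369)² = 0.00136
δk/k = √(0.00431) = 0.0656
k = 461 N/m, so δk = 0.0656 × 461 = 30.3 N/m.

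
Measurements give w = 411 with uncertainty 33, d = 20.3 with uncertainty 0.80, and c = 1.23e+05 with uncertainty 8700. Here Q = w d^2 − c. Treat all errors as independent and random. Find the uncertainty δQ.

Let p = w·d^2 = 1.69e+05. δp/p = √((1·δw/w)² + (2·δd/d)²) = √(0.00645 + 0.00621) = 0.113, so δp = 19100.
Q = p − c: δQ = √(δp² + δc²) = √(3.63e+08 + 7.57e+07) = 20900

20900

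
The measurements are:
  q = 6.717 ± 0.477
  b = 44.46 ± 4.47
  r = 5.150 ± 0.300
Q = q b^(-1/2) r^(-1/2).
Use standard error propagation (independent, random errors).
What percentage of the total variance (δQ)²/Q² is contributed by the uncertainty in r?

10.1%

(δQ/Q)² = (1·δq/q)² + (−½·δb/b)² + (−½·δr/r)²
  q term: (1×0.0710)² = 0.00504
  b term: (-0.5×0.101)² = 0.00253
  r term: (-0.5×0.0583)² = 0.000848
Total = 0.00842. Share from r = 0.000848/0.00842 = 0.101.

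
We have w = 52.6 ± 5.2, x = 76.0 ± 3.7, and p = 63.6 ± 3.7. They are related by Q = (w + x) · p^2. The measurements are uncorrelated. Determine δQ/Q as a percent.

12.6%

Let u = w + x = 129. δu = √(δw² + δx²) = √(27.0 + 13.7) = 6.38, so δu/u = 0.0496.
Q is then a monomial in u, p:
δQ/Q = √((δu/u)² + (2·δp/p)²) = √(0.00246 + 0.0135) = 0.126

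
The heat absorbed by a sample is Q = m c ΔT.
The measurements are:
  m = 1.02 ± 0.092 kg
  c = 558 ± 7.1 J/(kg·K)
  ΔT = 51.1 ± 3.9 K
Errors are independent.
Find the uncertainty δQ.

Each factor contributes (exponent × relative error)² to (δQ/Q)²:
  (1·δm/m)² = (1×0.0902)² = 0.00814;  (1·δc/c)² = (1×0.0127)² = 0.000162;  (1·δΔT/ΔT)² = (1×0.0763)² = 0.00582
δQ/Q = √(0.0141) = 0.119
Q = 29100 J, so δQ = 0.119 × 29100 = 3460 J.

3460 J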